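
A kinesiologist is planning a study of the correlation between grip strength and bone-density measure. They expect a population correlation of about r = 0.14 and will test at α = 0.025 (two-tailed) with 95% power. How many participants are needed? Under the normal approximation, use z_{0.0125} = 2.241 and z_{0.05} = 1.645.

Fisher's z: C = ½·ln((1+r)/(1−r)) = ½·ln(1.3256) = 0.1409.
n = ((z_{α/2} + z_β)/C)² + 3.
(2.241 + 1.645) / 0.1409 = 3.886 / 0.1409 = 27.580.
n = 27.580² + 3 = 760.65 + 3 = 763.6.
Round up.

n = 764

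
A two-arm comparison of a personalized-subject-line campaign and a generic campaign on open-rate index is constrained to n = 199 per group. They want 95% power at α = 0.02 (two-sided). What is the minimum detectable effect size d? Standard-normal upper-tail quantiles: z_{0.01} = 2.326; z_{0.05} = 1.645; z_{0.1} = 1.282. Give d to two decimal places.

For two independent groups of n = 199 each: d_min = (z_{α/2} + z_β)·√(2/n).
z-sum = 2.326 + 1.645 = 3.971.
d_min = 3.971 × √(2/199) = 3.971 × 0.1003 = 0.398.

d_min ≈ 0.40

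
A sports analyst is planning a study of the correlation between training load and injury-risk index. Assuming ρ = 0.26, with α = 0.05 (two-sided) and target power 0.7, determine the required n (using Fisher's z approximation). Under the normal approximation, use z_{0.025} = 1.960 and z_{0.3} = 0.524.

Fisher's z: C = ½·ln((1+r)/(1−r)) = ½·ln(1.7027) = 0.2661.
n = ((z_{α/2} + z_β)/C)² + 3.
(1.960 + 0.524) / 0.2661 = 2.484 / 0.2661 = 9.335.
n = 9.335² + 3 = 87.14 + 3 = 90.1.
Round up.

n = 91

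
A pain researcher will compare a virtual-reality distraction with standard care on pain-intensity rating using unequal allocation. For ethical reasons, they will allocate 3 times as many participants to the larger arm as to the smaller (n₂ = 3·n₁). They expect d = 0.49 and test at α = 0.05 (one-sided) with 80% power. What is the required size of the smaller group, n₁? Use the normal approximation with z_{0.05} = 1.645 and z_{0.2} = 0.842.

n₁ = 35

With allocation ratio k = n₂/n₁ = 3, Var(x̄₁−x̄₂) = σ²(1/n₁ + 1/(k·n₁)) = σ²·(k+1)/(k·n₁).
So n₁ = (1 + 1/k)·((z_{α} + z_β)/d)² = 1.333 × (2.487/0.49)².
n₁ = 1.333 × 25.76 = 34.3.
Round up: n₁ = 35, giving n₂ = 3 × 35 = 105.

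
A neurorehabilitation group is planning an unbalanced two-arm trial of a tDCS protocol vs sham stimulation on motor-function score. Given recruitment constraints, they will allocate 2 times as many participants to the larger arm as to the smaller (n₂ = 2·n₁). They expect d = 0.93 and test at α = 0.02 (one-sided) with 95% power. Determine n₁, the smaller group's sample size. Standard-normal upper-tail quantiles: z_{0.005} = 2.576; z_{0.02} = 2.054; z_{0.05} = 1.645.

n₁ = 24

With allocation ratio k = n₂/n₁ = 2, Var(x̄₁−x̄₂) = σ²(1/n₁ + 1/(k·n₁)) = σ²·(k+1)/(k·n₁).
So n₁ = (1 + 1/k)·((z_{α} + z_β)/d)² = 1.500 × (3.699/0.93)².
n₁ = 1.500 × 15.82 = 23.7.
Round up: n₁ = 24, giving n₂ = 2 × 24 = 48.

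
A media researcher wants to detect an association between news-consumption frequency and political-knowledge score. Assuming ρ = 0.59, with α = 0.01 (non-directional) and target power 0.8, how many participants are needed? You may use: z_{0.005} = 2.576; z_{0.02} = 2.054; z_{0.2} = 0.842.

Fisher's z: C = ½·ln((1+r)/(1−r)) = ½·ln(3.8780) = 0.6777.
n = ((z_{α/2} + z_β)/C)² + 3.
(2.576 + 0.842) / 0.6777 = 3.418 / 0.6777 = 5.044.
n = 5.044² + 3 = 25.44 + 3 = 28.4.
Round up.

n = 29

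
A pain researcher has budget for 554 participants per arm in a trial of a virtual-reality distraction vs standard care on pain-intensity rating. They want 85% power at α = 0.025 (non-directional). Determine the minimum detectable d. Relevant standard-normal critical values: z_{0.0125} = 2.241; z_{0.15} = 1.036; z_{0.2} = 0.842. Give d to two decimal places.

For two independent groups of n = 554 each: d_min = (z_{α/2} + z_β)·√(2/n).
z-sum = 2.241 + 1.036 = 3.277.
d_min = 3.277 × √(2/554) = 3.277 × 0.0601 = 0.197.

d_min ≈ 0.20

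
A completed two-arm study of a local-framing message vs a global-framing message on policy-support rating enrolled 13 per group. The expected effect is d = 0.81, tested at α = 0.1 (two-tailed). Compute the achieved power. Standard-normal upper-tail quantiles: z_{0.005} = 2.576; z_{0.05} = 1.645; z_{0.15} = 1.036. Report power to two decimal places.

power ≈ 0.66

For two equal groups, power = Φ(d·√(n/2) − z_{α/2}).
d·√(n/2) = 0.81 × √(13/2) = 0.81 × 2.550 = 2.065.
z_β = 2.065 − 1.645 = 0.420.
Power = Φ(0.420) = 0.663.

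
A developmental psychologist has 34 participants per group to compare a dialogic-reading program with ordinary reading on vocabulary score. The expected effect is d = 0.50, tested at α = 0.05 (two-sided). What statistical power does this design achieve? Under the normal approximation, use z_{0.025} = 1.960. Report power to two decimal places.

power ≈ 0.54

For two equal groups, power = Φ(d·√(n/2) − z_{α/2}).
d·√(n/2) = 0.50 × √(34/2) = 0.50 × 4.123 = 2.062.
z_β = 2.062 − 1.960 = 0.102.
Power = Φ(0.102) = 0.540.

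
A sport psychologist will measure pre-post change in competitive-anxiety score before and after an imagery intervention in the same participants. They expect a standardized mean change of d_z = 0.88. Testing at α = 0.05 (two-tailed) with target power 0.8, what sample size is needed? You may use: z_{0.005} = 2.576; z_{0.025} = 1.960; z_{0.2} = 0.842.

For a paired (one-sample on differences) test: n = ((z_{α/2} + z_β) / d)².
z_{α/2} + z_β = 1.960 + 0.842 = 2.802.
n = (2.802 / 0.88)² = 3.184² = 10.14.
Round up.

n = 11 pairs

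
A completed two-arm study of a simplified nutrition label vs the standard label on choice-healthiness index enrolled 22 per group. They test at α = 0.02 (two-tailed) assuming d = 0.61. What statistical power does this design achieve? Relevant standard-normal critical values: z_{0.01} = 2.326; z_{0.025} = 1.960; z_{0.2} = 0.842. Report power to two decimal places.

For two equal groups, power = Φ(d·√(n/2) − z_{α/2}).
d·√(n/2) = 0.61 × √(22/2) = 0.61 × 3.317 = 2.023.
z_β = 2.023 − 2.326 = -0.303.
Power = Φ(-0.303) = 0.381.

power ≈ 0.38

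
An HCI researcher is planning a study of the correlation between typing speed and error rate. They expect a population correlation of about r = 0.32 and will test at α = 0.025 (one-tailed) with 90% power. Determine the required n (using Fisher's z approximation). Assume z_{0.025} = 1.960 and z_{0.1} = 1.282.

Fisher's z: C = ½·ln((1+r)/(1−r)) = ½·ln(1.9412) = 0.3316.
n = ((z_{α} + z_β)/C)² + 3.
(1.960 + 1.282) / 0.3316 = 3.242 / 0.3316 = 9.777.
n = 9.777² + 3 = 95.59 + 3 = 98.6.
Round up.

n = 99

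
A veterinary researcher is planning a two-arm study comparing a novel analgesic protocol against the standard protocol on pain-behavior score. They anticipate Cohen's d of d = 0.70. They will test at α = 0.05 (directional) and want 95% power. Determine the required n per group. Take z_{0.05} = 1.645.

For two independent groups with equal n: n = 2·((z_{α} + z_β) / d)².
z_{α} + z_β = 1.645 + 1.645 = 3.290.
n = 2 × (3.290 / 0.70)² = 2 × 4.700² = 2 × 22.09 = 44.2.
Round up to the next whole participant.

n = 45 per group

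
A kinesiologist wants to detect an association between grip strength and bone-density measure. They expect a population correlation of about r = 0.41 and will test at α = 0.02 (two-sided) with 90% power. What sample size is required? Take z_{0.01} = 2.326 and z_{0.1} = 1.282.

n = 72

Fisher's z: C = ½·ln((1+r)/(1−r)) = ½·ln(2.3898) = 0.4356.
n = ((z_{α/2} + z_β)/C)² + 3.
(2.326 + 1.282) / 0.4356 = 3.608 / 0.4356 = 8.283.
n = 8.283² + 3 = 68.61 + 3 = 71.6.
Round up.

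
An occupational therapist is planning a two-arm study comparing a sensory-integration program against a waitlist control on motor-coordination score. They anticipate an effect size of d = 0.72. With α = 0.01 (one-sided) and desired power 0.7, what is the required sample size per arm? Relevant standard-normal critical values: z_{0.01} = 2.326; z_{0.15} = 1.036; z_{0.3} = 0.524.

For two independent groups with equal n: n = 2·((z_{α} + z_β) / d)².
z_{α} + z_β = 2.326 + 0.524 = 2.850.
n = 2 × (2.850 / 0.72)² = 2 × 3.958² = 2 × 15.67 = 31.3.
Round up to the next whole participant.

n = 32 per group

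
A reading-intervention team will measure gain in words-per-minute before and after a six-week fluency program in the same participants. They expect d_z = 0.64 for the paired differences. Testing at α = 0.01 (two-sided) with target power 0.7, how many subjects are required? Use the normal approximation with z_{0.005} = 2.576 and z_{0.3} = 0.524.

For a paired (one-sample on differences) test: n = ((z_{α/2} + z_β) / d)².
z_{α/2} + z_β = 2.576 + 0.524 = 3.100.
n = (3.100 / 0.64)² = 4.844² = 23.46.
Round up.

n = 24 pairs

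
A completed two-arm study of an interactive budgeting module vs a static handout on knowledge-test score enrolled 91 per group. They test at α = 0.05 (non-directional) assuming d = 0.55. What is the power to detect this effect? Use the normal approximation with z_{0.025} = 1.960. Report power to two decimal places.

power ≈ 0.96

For two equal groups, power = Φ(d·√(n/2) − z_{α/2}).
d·√(n/2) = 0.55 × √(91/2) = 0.55 × 6.745 = 3.710.
z_β = 3.710 − 1.960 = 1.750.
Power = Φ(1.750) = 0.960.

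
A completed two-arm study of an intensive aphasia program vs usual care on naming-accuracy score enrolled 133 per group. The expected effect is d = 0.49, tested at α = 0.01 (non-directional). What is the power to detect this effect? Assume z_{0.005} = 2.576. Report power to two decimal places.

power ≈ 0.92

For two equal groups, power = Φ(d·√(n/2) − z_{α/2}).
d·√(n/2) = 0.49 × √(133/2) = 0.49 × 8.155 = 3.996.
z_β = 3.996 − 2.576 = 1.420.
Power = Φ(1.420) = 0.922.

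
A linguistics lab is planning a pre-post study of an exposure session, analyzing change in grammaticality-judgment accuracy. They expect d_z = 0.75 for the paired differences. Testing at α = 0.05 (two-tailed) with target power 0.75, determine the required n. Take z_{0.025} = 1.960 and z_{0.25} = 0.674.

For a paired (one-sample on differences) test: n = ((z_{α/2} + z_β) / d)².
z_{α/2} + z_β = 1.960 + 0.674 = 2.634.
n = (2.634 / 0.75)² = 3.512² = 12.33.
Round up.

n = 13 pairs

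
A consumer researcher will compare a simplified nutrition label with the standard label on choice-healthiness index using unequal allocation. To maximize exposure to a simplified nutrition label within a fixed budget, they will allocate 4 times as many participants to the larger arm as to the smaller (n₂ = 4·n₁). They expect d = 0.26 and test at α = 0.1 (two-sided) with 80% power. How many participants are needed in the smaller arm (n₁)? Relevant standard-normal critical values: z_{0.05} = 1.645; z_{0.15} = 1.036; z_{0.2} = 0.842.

n₁ = 115

With allocation ratio k = n₂/n₁ = 4, Var(x̄₁−x̄₂) = σ²(1/n₁ + 1/(k·n₁)) = σ²·(k+1)/(k·n₁).
So n₁ = (1 + 1/k)·((z_{α/2} + z_β)/d)² = 1.250 × (2.487/0.26)².
n₁ = 1.250 × 91.50 = 114.4.
Round up: n₁ = 115, giving n₂ = 4 × 115 = 460.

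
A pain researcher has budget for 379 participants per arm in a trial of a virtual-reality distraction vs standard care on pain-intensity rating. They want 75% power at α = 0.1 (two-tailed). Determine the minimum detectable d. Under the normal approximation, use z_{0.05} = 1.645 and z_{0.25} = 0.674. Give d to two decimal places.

d_min ≈ 0.17

For two independent groups of n = 379 each: d_min = (z_{α/2} + z_β)·√(2/n).
z-sum = 1.645 + 0.674 = 2.319.
d_min = 2.319 × √(2/379) = 2.319 × 0.0726 = 0.168.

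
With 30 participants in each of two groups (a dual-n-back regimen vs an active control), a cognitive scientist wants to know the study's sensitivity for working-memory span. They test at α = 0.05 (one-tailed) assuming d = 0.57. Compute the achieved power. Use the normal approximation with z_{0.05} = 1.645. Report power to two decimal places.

For two equal groups, power = Φ(d·√(n/2) − z_{α}).
d·√(n/2) = 0.57 × √(30/2) = 0.57 × 3.873 = 2.208.
z_β = 2.208 − 1.645 = 0.563.
Power = Φ(0.563) = 0.713.

power ≈ 0.71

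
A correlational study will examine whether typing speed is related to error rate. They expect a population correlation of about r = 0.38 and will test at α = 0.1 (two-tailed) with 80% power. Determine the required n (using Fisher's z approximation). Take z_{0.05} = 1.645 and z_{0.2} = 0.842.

n = 42

Fisher's z: C = ½·ln((1+r)/(1−r)) = ½·ln(2.2258) = 0.4001.
n = ((z_{α/2} + z_β)/C)² + 3.
(1.645 + 0.842) / 0.4001 = 2.487 / 0.4001 = 6.216.
n = 6.216² + 3 = 38.64 + 3 = 41.6.
Round up.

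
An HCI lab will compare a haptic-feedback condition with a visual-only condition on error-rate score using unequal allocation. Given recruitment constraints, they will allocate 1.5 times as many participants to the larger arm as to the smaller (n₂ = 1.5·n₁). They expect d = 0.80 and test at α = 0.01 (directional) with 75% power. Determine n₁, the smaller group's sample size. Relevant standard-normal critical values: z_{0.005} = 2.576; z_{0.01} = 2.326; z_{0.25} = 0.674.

n₁ = 24

With allocation ratio k = n₂/n₁ = 1.5, Var(x̄₁−x̄₂) = σ²(1/n₁ + 1/(k·n₁)) = σ²·(k+1)/(k·n₁).
So n₁ = (1 + 1/k)·((z_{α} + z_β)/d)² = 1.667 × (3.000/0.80)².
n₁ = 1.667 × 14.06 = 23.4.
Round up: n₁ = 24, giving n₂ = 1.5 × 24 = 36.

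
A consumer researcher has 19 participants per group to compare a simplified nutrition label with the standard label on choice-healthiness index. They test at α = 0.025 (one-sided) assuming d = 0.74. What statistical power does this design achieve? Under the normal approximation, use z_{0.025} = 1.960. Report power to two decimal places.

power ≈ 0.63

For two equal groups, power = Φ(d·√(n/2) − z_{α}).
d·√(n/2) = 0.74 × √(19/2) = 0.74 × 3.082 = 2.281.
z_β = 2.281 − 1.960 = 0.321.
Power = Φ(0.321) = 0.626.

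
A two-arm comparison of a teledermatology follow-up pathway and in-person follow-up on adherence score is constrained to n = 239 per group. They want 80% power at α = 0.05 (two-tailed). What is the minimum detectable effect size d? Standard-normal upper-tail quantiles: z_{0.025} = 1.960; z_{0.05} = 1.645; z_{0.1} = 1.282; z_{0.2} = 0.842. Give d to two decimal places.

For two independent groups of n = 239 each: d_min = (z_{α/2} + z_β)·√(2/n).
z-sum = 1.960 + 0.842 = 2.802.
d_min = 2.802 × √(2/239) = 2.802 × 0.0915 = 0.256.

d_min ≈ 0.26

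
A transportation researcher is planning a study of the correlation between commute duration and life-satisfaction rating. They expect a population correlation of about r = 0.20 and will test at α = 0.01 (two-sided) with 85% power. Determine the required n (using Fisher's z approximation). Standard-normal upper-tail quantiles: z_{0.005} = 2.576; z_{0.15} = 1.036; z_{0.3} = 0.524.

n = 321

Fisher's z: C = ½·ln((1+r)/(1−r)) = ½·ln(1.5000) = 0.2027.
n = ((z_{α/2} + z_β)/C)² + 3.
(2.576 + 1.036) / 0.2027 = 3.612 / 0.2027 = 17.819.
n = 17.819² + 3 = 317.53 + 3 = 320.5.
Round up.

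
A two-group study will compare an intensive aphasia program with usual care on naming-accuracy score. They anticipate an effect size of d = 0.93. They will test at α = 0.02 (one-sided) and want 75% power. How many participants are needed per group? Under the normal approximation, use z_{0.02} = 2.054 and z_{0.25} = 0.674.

n = 18 per group

For two independent groups with equal n: n = 2·((z_{α} + z_β) / d)².
z_{α} + z_β = 2.054 + 0.674 = 2.728.
n = 2 × (2.728 / 0.93)² = 2 × 2.933² = 2 × 8.60 = 17.2.
Round up to the next whole participant.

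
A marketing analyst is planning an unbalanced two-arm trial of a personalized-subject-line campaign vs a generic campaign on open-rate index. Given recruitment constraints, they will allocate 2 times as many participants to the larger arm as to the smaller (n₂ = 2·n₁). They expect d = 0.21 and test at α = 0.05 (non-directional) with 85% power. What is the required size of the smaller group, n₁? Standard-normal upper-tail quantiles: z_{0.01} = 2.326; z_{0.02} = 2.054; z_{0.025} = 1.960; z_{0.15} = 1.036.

n₁ = 306

With allocation ratio k = n₂/n₁ = 2, Var(x̄₁−x̄₂) = σ²(1/n₁ + 1/(k·n₁)) = σ²·(k+1)/(k·n₁).
So n₁ = (1 + 1/k)·((z_{α/2} + z_β)/d)² = 1.500 × (2.996/0.21)².
n₁ = 1.500 × 203.54 = 305.3.
Round up: n₁ = 306, giving n₂ = 2 × 306 = 612.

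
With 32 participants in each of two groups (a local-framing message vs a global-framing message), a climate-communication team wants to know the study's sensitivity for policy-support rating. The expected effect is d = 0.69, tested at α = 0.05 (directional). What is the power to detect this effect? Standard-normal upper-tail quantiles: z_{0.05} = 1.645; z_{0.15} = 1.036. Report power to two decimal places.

For two equal groups, power = Φ(d·√(n/2) − z_{α}).
d·√(n/2) = 0.69 × √(32/2) = 0.69 × 4.000 = 2.760.
z_β = 2.760 − 1.645 = 1.115.
Power = Φ(1.115) = 0.868.

power ≈ 0.87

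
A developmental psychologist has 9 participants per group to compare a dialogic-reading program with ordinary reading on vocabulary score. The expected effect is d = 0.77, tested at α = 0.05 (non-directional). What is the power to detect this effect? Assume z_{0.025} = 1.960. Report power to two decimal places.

power ≈ 0.37

For two equal groups, power = Φ(d·√(n/2) − z_{α/2}).
d·√(n/2) = 0.77 × √(9/2) = 0.77 × 2.121 = 1.633.
z_β = 1.633 − 1.960 = -0.327.
Power = Φ(-0.327) = 0.372.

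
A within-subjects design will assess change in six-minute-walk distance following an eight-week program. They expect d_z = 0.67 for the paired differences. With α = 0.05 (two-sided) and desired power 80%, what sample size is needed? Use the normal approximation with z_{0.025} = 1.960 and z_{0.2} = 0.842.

n = 18 pairs

For a paired (one-sample on differences) test: n = ((z_{α/2} + z_β) / d)².
z_{α/2} + z_β = 1.960 + 0.842 = 2.802.
n = (2.802 / 0.67)² = 4.182² = 17.49.
Round up.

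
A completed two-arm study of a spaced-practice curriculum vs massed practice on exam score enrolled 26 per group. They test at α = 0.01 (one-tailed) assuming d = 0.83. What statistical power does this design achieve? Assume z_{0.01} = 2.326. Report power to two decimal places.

power ≈ 0.75

For two equal groups, power = Φ(d·√(n/2) − z_{α}).
d·√(n/2) = 0.83 × √(26/2) = 0.83 × 3.606 = 2.993.
z_β = 2.993 − 2.326 = 0.667.
Power = Φ(0.667) = 0.747.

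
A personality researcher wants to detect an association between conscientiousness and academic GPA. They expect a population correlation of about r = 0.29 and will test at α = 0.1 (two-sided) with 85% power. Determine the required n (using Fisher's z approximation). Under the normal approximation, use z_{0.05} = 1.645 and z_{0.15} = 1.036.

Fisher's z: C = ½·ln((1+r)/(1−r)) = ½·ln(1.8169) = 0.2986.
n = ((z_{α/2} + z_β)/C)² + 3.
(1.645 + 1.036) / 0.2986 = 2.681 / 0.2986 = 8.979.
n = 8.979² + 3 = 80.61 + 3 = 83.6.
Round up.

n = 84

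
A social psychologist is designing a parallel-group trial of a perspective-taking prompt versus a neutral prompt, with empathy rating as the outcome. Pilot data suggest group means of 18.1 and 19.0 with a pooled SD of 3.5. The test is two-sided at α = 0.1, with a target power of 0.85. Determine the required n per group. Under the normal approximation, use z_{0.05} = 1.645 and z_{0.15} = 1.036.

Cohen's d = |M₁ − M₂| / SD_pooled = |18.1 − 19.0| / 3.5 = 0.9 / 3.5 = 0.257.
For two independent groups with equal n: n = 2·((z_{α/2} + z_β) / d)².
z_{α/2} + z_β = 1.645 + 1.036 = 2.681.
n = 2 × (2.681 / 0.257)² = 2 × 10.432² = 2 × 108.82 = 217.6.
Round up to the next whole participant.

n = 218 per group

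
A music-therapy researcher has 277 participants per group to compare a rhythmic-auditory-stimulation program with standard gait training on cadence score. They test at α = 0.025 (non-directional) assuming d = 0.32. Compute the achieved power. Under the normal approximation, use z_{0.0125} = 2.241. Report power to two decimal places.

For two equal groups, power = Φ(d·√(n/2) − z_{α/2}).
d·√(n/2) = 0.32 × √(277/2) = 0.32 × 11.769 = 3.766.
z_β = 3.766 − 2.241 = 1.525.
Power = Φ(1.525) = 0.936.

power ≈ 0.94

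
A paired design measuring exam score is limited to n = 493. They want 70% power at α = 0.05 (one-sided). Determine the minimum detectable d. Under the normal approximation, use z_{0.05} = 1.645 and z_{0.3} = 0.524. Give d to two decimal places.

d_min ≈ 0.10

For a single sample (or paired design) of n = 493: d_min = (z_{α} + z_β)/√n.
z-sum = 1.645 + 0.524 = 2.169.
d_min = 2.169 / √493 = 2.169 / 22.204 = 0.098.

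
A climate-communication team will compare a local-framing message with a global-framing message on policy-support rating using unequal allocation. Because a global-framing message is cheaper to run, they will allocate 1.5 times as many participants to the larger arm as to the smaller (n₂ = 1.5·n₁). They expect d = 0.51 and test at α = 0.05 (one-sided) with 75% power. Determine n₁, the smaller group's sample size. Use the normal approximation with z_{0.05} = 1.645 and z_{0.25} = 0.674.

With allocation ratio k = n₂/n₁ = 1.5, Var(x̄₁−x̄₂) = σ²(1/n₁ + 1/(k·n₁)) = σ²·(k+1)/(k·n₁).
So n₁ = (1 + 1/k)·((z_{α} + z_β)/d)² = 1.667 × (2.319/0.51)².
n₁ = 1.667 × 20.68 = 34.5.
Round up: n₁ = 35, giving n₂ = ⌈1.5 × 35⌉ = ⌈52.5⌉ = 53.

n₁ = 35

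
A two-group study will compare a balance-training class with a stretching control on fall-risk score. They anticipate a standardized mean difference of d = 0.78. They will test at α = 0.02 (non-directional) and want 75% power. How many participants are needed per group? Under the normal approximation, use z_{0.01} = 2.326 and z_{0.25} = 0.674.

For two independent groups with equal n: n = 2·((z_{α/2} + z_β) / d)².
z_{α/2} + z_β = 2.326 + 0.674 = 3.000.
n = 2 × (3.000 / 0.78)² = 2 × 3.846² = 2 × 14.79 = 29.6.
Round up to the next whole participant.

n = 30 per group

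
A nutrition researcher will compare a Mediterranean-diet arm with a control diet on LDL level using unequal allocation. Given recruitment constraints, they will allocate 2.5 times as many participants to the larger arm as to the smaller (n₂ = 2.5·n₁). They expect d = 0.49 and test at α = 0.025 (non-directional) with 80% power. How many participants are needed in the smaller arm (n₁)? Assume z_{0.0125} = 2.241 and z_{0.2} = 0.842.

n₁ = 56

With allocation ratio k = n₂/n₁ = 2.5, Var(x̄₁−x̄₂) = σ²(1/n₁ + 1/(k·n₁)) = σ²·(k+1)/(k·n₁).
So n₁ = (1 + 1/k)·((z_{α/2} + z_β)/d)² = 1.400 × (3.083/0.49)².
n₁ = 1.400 × 39.59 = 55.4.
Round up: n₁ = 56, giving n₂ = 2.5 × 56 = 140.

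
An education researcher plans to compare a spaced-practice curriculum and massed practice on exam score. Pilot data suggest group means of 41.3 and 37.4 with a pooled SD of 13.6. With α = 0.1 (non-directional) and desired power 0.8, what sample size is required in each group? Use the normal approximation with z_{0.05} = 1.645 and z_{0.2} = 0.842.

Cohen's d = |M₁ − M₂| / SD_pooled = |41.3 − 37.4| / 13.6 = 3.9 / 13.6 = 0.287.
For two independent groups with equal n: n = 2·((z_{α/2} + z_β) / d)².
z_{α/2} + z_β = 1.645 + 0.842 = 2.487.
n = 2 × (2.487 / 0.287)² = 2 × 8.666² = 2 × 75.09 = 150.2.
Round up to the next whole participant.

n = 151 per group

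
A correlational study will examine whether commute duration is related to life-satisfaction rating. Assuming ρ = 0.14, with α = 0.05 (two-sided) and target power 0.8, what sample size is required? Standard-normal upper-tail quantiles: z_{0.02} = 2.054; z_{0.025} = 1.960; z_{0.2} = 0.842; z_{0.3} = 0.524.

n = 399

Fisher's z: C = ½·ln((1+r)/(1−r)) = ½·ln(1.3256) = 0.1409.
n = ((z_{α/2} + z_β)/C)² + 3.
(1.960 + 0.842) / 0.1409 = 2.802 / 0.1409 = 19.886.
n = 19.886² + 3 = 395.47 + 3 = 398.5.
Round up.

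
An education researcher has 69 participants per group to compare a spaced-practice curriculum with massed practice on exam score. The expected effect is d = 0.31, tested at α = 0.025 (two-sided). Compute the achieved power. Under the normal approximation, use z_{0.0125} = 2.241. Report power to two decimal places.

power ≈ 0.34

For two equal groups, power = Φ(d·√(n/2) − z_{α/2}).
d·√(n/2) = 0.31 × √(69/2) = 0.31 × 5.874 = 1.821.
z_β = 1.821 − 2.241 = -0.420.
Power = Φ(-0.420) = 0.337.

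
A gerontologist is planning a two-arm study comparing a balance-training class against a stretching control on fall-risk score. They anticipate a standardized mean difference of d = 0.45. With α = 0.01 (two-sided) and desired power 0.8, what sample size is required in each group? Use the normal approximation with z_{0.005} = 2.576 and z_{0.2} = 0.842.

n = 116 per group

For two independent groups with equal n: n = 2·((z_{α/2} + z_β) / d)².
z_{α/2} + z_β = 2.576 + 0.842 = 3.418.
n = 2 × (3.418 / 0.45)² = 2 × 7.596² = 2 × 57.69 = 115.4.
Round up to the next whole participant.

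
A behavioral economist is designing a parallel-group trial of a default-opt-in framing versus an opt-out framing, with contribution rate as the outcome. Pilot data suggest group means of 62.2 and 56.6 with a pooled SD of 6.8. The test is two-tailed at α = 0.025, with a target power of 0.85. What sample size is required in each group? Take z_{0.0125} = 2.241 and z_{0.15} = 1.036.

n = 32 per group

Cohen's d = |M₁ − M₂| / SD_pooled = |62.2 − 56.6| / 6.8 = 5.6 / 6.8 = 0.824.
For two independent groups with equal n: n = 2·((z_{α/2} + z_β) / d)².
z_{α/2} + z_β = 2.241 + 1.036 = 3.277.
n = 2 × (3.277 / 0.824)² = 2 × 3.977² = 2 × 15.82 = 31.6.
Round up to the next whole participant.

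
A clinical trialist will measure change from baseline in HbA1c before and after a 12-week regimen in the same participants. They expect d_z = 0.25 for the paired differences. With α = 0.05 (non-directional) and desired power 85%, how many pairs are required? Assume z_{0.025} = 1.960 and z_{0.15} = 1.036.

n = 144 pairs

For a paired (one-sample on differences) test: n = ((z_{α/2} + z_β) / d)².
z_{α/2} + z_β = 1.960 + 1.036 = 2.996.
n = (2.996 / 0.25)² = 11.984² = 143.62.
Round up.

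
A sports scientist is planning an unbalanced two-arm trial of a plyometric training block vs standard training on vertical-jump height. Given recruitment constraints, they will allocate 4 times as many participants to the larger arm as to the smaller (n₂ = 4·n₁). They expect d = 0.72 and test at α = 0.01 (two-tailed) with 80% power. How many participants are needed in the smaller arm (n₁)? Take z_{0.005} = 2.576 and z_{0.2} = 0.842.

n₁ = 29

With allocation ratio k = n₂/n₁ = 4, Var(x̄₁−x̄₂) = σ²(1/n₁ + 1/(k·n₁)) = σ²·(k+1)/(k·n₁).
So n₁ = (1 + 1/k)·((z_{α/2} + z_β)/d)² = 1.250 × (3.418/0.72)².
n₁ = 1.250 × 22.54 = 28.2.
Round up: n₁ = 29, giving n₂ = 4 × 29 = 116.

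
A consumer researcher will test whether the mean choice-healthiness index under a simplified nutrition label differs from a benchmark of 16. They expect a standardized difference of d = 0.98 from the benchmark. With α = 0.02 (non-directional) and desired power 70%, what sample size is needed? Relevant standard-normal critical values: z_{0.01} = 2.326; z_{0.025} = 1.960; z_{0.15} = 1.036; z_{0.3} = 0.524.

n = 9

For a one-sample test: n = ((z_{α/2} + z_β) / d)².
z_{α/2} + z_β = 2.326 + 0.524 = 2.850.
n = (2.850 / 0.98)² = 2.908² = 8.46.
Round up.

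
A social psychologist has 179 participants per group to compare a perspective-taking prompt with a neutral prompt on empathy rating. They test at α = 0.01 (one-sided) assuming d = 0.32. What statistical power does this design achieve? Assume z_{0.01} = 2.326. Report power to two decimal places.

power ≈ 0.76

For two equal groups, power = Φ(d·√(n/2) − z_{α}).
d·√(n/2) = 0.32 × √(179/2) = 0.32 × 9.460 = 3.027.
z_β = 3.027 − 2.326 = 0.701.
Power = Φ(0.701) = 0.758.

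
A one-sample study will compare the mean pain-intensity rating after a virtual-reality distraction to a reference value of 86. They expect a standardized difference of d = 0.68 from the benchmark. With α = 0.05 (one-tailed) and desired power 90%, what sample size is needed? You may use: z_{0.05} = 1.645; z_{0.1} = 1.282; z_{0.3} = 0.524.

For a one-sample test: n = ((z_{α} + z_β) / d)².
z_{α} + z_β = 1.645 + 1.282 = 2.927.
n = (2.927 / 0.68)² = 4.304² = 18.53.
Round up.

n = 19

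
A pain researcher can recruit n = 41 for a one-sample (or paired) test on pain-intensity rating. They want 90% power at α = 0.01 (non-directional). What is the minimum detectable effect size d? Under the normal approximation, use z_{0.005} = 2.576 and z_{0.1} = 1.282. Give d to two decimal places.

d_min ≈ 0.60

For a single sample (or paired design) of n = 41: d_min = (z_{α/2} + z_β)/√n.
z-sum = 2.576 + 1.282 = 3.858.
d_min = 3.858 / √41 = 3.858 / 6.403 = 0.603.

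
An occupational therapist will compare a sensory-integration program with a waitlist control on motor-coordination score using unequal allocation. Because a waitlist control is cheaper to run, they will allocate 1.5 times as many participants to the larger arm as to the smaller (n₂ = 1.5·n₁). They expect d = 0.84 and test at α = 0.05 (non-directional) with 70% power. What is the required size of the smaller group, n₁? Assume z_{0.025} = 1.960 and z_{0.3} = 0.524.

With allocation ratio k = n₂/n₁ = 1.5, Var(x̄₁−x̄₂) = σ²(1/n₁ + 1/(k·n₁)) = σ²·(k+1)/(k·n₁).
So n₁ = (1 + 1/k)·((z_{α/2} + z_β)/d)² = 1.667 × (2.484/0.84)².
n₁ = 1.667 × 8.74 = 14.6.
Round up: n₁ = 15, giving n₂ = ⌈1.5 × 15⌉ = ⌈22.5⌉ = 23.

n₁ = 15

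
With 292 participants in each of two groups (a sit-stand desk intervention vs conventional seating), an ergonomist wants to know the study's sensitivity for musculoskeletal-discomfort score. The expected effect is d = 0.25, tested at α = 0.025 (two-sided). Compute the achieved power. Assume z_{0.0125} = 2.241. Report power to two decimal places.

power ≈ 0.78

For two equal groups, power = Φ(d·√(n/2) − z_{α/2}).
d·√(n/2) = 0.25 × √(292/2) = 0.25 × 12.083 = 3.021.
z_β = 3.021 − 2.241 = 0.780.
Power = Φ(0.780) = 0.782.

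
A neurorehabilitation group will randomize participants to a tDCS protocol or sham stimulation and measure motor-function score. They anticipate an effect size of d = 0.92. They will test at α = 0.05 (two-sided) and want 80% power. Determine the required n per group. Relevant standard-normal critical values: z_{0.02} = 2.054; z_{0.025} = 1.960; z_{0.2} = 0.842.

n = 19 per group

For two independent groups with equal n: n = 2·((z_{α/2} + z_β) / d)².
z_{α/2} + z_β = 1.960 + 0.842 = 2.802.
n = 2 × (2.802 / 0.92)² = 2 × 3.046² = 2 × 9.28 = 18.6.
Round up to the next whole participant.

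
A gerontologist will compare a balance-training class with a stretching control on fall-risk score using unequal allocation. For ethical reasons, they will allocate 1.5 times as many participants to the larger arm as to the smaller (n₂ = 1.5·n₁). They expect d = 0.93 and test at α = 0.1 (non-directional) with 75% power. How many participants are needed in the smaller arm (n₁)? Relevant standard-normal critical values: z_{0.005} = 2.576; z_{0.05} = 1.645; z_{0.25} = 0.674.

n₁ = 11

With allocation ratio k = n₂/n₁ = 1.5, Var(x̄₁−x̄₂) = σ²(1/n₁ + 1/(k·n₁)) = σ²·(k+1)/(k·n₁).
So n₁ = (1 + 1/k)·((z_{α/2} + z_β)/d)² = 1.667 × (2.319/0.93)².
n₁ = 1.667 × 6.22 = 10.4.
Round up: n₁ = 11, giving n₂ = ⌈1.5 × 11⌉ = ⌈16.5⌉ = 17.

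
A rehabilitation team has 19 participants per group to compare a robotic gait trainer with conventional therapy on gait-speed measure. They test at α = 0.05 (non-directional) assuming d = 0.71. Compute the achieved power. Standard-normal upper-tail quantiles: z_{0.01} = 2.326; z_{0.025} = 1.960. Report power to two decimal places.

For two equal groups, power = Φ(d·√(n/2) − z_{α/2}).
d·√(n/2) = 0.71 × √(19/2) = 0.71 × 3.082 = 2.188.
z_β = 2.188 − 1.960 = 0.228.
Power = Φ(0.228) = 0.590.

power ≈ 0.59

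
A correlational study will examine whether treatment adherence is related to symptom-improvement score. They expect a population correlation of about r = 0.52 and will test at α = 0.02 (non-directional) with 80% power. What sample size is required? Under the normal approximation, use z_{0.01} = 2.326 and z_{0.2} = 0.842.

Fisher's z: C = ½·ln((1+r)/(1−r)) = ½·ln(3.1667) = 0.5763.
n = ((z_{α/2} + z_β)/C)² + 3.
(2.326 + 0.842) / 0.5763 = 3.168 / 0.5763 = 5.497.
n = 5.497² + 3 = 30.22 + 3 = 33.2.
Round up.

n = 34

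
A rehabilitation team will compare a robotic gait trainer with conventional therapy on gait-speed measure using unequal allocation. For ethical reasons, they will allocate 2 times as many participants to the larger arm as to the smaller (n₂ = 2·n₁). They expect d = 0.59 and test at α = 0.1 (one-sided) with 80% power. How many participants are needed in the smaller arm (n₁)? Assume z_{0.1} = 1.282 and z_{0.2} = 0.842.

With allocation ratio k = n₂/n₁ = 2, Var(x̄₁−x̄₂) = σ²(1/n₁ + 1/(k·n₁)) = σ²·(k+1)/(k·n₁).
So n₁ = (1 + 1/k)·((z_{α} + z_β)/d)² = 1.500 × (2.124/0.59)².
n₁ = 1.500 × 12.96 = 19.4.
Round up: n₁ = 20, giving n₂ = 2 × 20 = 40.

n₁ = 20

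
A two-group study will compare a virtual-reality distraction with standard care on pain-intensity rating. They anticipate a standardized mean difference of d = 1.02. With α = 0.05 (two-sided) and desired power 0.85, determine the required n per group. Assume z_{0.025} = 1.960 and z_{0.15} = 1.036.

n = 18 per group

For two independent groups with equal n: n = 2·((z_{α/2} + z_β) / d)².
z_{α/2} + z_β = 1.960 + 1.036 = 2.996.
n = 2 × (2.996 / 1.02)² = 2 × 2.937² = 2 × 8.63 = 17.3.
Round up to the next whole participant.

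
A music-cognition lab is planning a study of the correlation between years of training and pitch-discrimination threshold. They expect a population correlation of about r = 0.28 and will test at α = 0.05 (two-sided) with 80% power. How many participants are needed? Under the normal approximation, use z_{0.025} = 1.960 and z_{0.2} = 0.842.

Fisher's z: C = ½·ln((1+r)/(1−r)) = ½·ln(1.7778) = 0.2877.
n = ((z_{α/2} + z_β)/C)² + 3.
(1.960 + 0.842) / 0.2877 = 2.802 / 0.2877 = 9.739.
n = 9.739² + 3 = 94.85 + 3 = 97.9.
Round up.

n = 98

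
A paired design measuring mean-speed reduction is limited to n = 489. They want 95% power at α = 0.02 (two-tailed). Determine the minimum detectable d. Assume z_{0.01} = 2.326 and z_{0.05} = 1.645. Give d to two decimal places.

For a single sample (or paired design) of n = 489: d_min = (z_{α/2} + z_β)/√n.
z-sum = 2.326 + 1.645 = 3.971.
d_min = 3.971 / √489 = 3.971 / 22.113 = 0.180.

d_min ≈ 0.18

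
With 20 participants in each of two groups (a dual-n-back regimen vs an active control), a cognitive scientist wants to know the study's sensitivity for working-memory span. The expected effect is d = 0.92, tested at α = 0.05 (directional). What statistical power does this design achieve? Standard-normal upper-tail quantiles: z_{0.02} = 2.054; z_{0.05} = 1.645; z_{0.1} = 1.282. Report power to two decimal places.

power ≈ 0.90

For two equal groups, power = Φ(d·√(n/2) − z_{α}).
d·√(n/2) = 0.92 × √(20/2) = 0.92 × 3.162 = 2.909.
z_β = 2.909 − 1.645 = 1.264.
Power = Φ(1.264) = 0.897.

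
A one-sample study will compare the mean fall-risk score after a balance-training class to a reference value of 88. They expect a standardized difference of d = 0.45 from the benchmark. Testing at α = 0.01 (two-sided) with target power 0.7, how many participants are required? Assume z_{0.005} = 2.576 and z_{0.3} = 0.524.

For a one-sample test: n = ((z_{α/2} + z_β) / d)².
z_{α/2} + z_β = 2.576 + 0.524 = 3.100.
n = (3.100 / 0.45)² = 6.889² = 47.46.
Round up.

n = 48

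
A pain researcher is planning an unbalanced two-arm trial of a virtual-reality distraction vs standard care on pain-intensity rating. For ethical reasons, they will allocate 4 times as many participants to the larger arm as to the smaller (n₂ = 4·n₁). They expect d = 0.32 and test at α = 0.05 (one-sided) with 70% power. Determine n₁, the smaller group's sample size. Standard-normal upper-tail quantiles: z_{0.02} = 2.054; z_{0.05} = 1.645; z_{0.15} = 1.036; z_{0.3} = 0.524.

n₁ = 58

With allocation ratio k = n₂/n₁ = 4, Var(x̄₁−x̄₂) = σ²(1/n₁ + 1/(k·n₁)) = σ²·(k+1)/(k·n₁).
So n₁ = (1 + 1/k)·((z_{α} + z_β)/d)² = 1.250 × (2.169/0.32)².
n₁ = 1.250 × 45.94 = 57.4.
Round up: n₁ = 58, giving n₂ = 4 × 58 = 232.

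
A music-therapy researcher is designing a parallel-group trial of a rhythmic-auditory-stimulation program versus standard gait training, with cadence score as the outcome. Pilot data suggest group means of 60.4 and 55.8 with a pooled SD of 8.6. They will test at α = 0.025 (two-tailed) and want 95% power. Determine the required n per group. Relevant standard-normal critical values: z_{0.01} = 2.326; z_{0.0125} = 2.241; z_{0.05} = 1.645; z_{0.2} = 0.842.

Cohen's d = |M₁ − M₂| / SD_pooled = |60.4 − 55.8| / 8.6 = 4.6 / 8.6 = 0.535.
For two independent groups with equal n: n = 2·((z_{α/2} + z_β) / d)².
z_{α/2} + z_β = 2.241 + 1.645 = 3.886.
n = 2 × (3.886 / 0.535)² = 2 × 7.264² = 2 × 52.76 = 105.5.
Round up to the next whole participant.

n = 106 per group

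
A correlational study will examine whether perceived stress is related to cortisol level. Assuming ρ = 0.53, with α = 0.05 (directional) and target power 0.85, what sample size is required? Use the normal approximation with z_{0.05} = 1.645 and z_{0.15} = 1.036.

Fisher's z: C = ½·ln((1+r)/(1−r)) = ½·ln(3.2553) = 0.5901.
n = ((z_{α} + z_β)/C)² + 3.
(1.645 + 1.036) / 0.5901 = 2.681 / 0.5901 = 4.543.
n = 4.543² + 3 = 20.64 + 3 = 23.6.
Round up.

n = 24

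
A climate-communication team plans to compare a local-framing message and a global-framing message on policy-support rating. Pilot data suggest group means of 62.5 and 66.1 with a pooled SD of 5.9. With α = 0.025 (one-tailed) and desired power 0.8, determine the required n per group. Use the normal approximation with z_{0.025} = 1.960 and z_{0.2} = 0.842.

Cohen's d = |M₁ − M₂| / SD_pooled = |62.5 − 66.1| / 5.9 = 3.6 / 5.9 = 0.610.
For two independent groups with equal n: n = 2·((z_{α} + z_β) / d)².
z_{α} + z_β = 1.960 + 0.842 = 2.802.
n = 2 × (2.802 / 0.610)² = 2 × 4.593² = 2 × 21.10 = 42.2.
Round up to the next whole participant.

n = 43 per group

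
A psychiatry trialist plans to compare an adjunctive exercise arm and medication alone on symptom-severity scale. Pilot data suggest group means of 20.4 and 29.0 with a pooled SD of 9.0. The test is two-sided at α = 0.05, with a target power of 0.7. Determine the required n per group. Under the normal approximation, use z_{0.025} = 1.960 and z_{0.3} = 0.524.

n = 14 per group

Cohen's d = |M₁ − M₂| / SD_pooled = |20.4 − 29.0| / 9.0 = 8.6 / 9.0 = 0.956.
For two independent groups with equal n: n = 2·((z_{α/2} + z_β) / d)².
z_{α/2} + z_β = 1.960 + 0.524 = 2.484.
n = 2 × (2.484 / 0.956)² = 2 × 2.598² = 2 × 6.75 = 13.5.
Round up to the next whole participant.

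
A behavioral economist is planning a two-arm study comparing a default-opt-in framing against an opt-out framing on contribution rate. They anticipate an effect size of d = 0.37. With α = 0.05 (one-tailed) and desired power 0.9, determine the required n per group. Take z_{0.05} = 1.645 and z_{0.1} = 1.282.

n = 126 per group

For two independent groups with equal n: n = 2·((z_{α} + z_β) / d)².
z_{α} + z_β = 1.645 + 1.282 = 2.927.
n = 2 × (2.927 / 0.37)² = 2 × 7.911² = 2 × 62.58 = 125.2.
Round up to the next whole participant.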